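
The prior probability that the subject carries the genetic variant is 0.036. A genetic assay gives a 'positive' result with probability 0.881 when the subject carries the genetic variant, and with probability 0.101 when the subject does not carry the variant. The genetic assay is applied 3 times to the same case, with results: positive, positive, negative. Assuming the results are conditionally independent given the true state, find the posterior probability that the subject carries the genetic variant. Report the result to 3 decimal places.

Posterior P(H) ≈ 0.273

With H the event that the subject carries the genetic variant, the joint likelihood of the observed sequence is P(data|H) = 0.881·0.881·0.119 = 0.092363 and P(data|¬H) = 0.101·0.101·0.899 = 0.0091707.
Bayes: P(H|data) = 0.036·0.092363 / (0.036·0.092363 + 0.964·0.0091707) = 0.0033251/0.012166 = 0.2733.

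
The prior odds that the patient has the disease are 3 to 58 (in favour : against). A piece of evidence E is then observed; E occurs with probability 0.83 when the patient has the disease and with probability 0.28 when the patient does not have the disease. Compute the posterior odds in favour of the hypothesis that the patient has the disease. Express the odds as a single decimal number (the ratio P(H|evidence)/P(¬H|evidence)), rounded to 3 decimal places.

Posterior odds ≈ 0.153

Prior odds = 3/58 = 0.051724.
Likelihood ratio for E = 0.83/0.28 = 2.9643.
Posterior odds = prior odds × LR = 0.15333.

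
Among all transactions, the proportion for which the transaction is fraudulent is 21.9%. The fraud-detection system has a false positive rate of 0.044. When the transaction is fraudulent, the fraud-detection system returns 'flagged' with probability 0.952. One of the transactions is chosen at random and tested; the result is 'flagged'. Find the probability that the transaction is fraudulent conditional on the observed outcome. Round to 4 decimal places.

Let H be the event that the transaction is fraudulent. P(H) = 0.219, so P(¬H) = 0.781. With E the 'flagged' result, P(E|H) = 0.952 and P(E|¬H) = 0.044.
P(E) = 0.952·0.219 + 0.044·0.781 = 0.20849 + 0.034364 = 0.24285.
By Bayes' theorem, P(H|E) = 0.20849 / 0.24285 = 0.8585.

P(H | E) ≈ 0.8585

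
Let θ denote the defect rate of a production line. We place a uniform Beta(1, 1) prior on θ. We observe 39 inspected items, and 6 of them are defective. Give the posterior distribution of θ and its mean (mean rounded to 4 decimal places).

Posterior: Beta(7, 34); mean ≈ 0.1707

The binomial likelihood is conjugate to the Beta prior: with 6 successes and 33 failures, the posterior is Beta(1+6, 1+33) = Beta(7, 34).
Posterior mean = α/(α+β) = 7/41 = 0.1707.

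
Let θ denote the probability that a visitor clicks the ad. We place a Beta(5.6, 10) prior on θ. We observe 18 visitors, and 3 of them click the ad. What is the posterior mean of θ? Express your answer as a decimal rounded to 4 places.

Posterior mean ≈ 0.2560

The binomial likelihood is conjugate to the Beta prior: with 3 successes and 15 failures, the posterior is Beta(5.6+3, 10+15) = Beta(8.6, 25).
E[θ | data] = 8.6/(8.6+25) = 0.2560.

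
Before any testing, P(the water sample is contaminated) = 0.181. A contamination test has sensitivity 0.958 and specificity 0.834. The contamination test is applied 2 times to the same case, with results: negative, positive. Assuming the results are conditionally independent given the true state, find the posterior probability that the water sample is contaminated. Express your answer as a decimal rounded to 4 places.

Let H be the event that the water sample is contaminated; start with P(H) = 0.181. P('positive'|H) = 0.958, P('positive'|¬H) = 0.166.
Update on result 1 ('negative'): P(H) ← 0.042·0.1810 / (0.042·0.1810 + 0.834·0.8190) = 0.0076020/0.69065 = 0.0110.
Update on result 2 ('positive'): P(H) ← 0.958·0.0110 / (0.958·0.0110 + 0.166·0.9890) = 0.010545/0.17472 = 0.0604.

Posterior P(H) ≈ 0.0604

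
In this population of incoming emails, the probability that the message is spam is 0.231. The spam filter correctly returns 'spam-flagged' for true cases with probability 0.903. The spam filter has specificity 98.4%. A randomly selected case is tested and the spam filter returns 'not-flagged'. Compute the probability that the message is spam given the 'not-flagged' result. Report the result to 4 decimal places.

Write H for 'the message is spam'. Prior odds H:¬H = 0.231/0.769 = 0.30039. For the 'not-flagged' outcome, the likelihood ratio is 0.097/0.984 = 0.098577.
Posterior odds = 0.30039 × 0.098577 = 0.029612, so P(H|E) = 0.029612/(1+0.029612) = 0.0288.

P(H | E) ≈ 0.0288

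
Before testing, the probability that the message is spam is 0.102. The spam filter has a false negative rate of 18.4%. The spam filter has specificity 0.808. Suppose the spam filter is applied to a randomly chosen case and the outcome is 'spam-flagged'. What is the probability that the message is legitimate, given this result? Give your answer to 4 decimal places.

P(¬H | E) ≈ 0.6744

Write H for 'the message is spam'. Prior odds H:¬H = 0.102/0.898 = 0.11359. For the 'spam-flagged' outcome, the likelihood ratio is 0.816/0.192 = 4.2500.
Posterior odds = 0.11359 × 4.2500 = 0.48274, so P(H|E) = 0.48274/(1+0.48274) = 0.3256. Then P(¬H|E) = 1 − 0.3256 = 0.6744.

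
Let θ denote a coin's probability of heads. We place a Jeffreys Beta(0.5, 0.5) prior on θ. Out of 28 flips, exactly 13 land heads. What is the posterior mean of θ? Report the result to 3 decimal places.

Observing 13 successes and 15 failures updates Beta(0.5, 0.5) by adding the success and failure counts to the two shape parameters: α = 0.5+13 = 13.5, β = 0.5+15 = 15.5.
E[θ | data] = 13.5/(13.5+15.5) = 0.466.

Posterior mean ≈ 0.466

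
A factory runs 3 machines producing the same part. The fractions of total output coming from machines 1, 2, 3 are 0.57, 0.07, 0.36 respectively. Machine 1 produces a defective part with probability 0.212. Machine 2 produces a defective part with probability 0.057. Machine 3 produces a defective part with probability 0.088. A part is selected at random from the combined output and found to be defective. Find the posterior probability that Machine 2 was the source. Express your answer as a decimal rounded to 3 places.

Tabulate prior·likelihood by source: [1] prior 0.57, lik 0.212, product 0.1208; [2] prior 0.07, lik 0.057, product 0.003990; [3] prior 0.36, lik 0.088, product 0.03168.
Normalizing constant = 0.15651; the posterior for Machine 2 is its product over the sum, 0.003990/0.15651 = 0.025.

Posterior probability ≈ 0.025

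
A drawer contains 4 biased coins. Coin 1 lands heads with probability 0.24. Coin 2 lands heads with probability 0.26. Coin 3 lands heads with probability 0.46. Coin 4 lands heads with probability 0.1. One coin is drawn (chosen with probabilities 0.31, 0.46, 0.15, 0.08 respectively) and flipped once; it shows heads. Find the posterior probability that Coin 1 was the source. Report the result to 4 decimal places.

Tabulate prior·likelihood by source: [1] prior 0.31, lik 0.24, product 0.07440; [2] prior 0.46, lik 0.26, product 0.1196; [3] prior 0.15, lik 0.46, product 0.06900; [4] prior 0.08, lik 0.1, product 0.008000.
Normalizing constant = 0.27100; the posterior for Coin 1 is its product over the sum, 0.07440/0.27100 = 0.2745.

Posterior probability ≈ 0.2745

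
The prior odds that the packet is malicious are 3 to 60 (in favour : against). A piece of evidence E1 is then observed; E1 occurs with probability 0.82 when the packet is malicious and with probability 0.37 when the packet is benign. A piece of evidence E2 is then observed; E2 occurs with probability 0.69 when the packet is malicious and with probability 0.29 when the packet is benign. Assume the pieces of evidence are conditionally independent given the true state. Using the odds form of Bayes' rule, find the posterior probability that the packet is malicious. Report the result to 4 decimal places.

Prior odds = 3/60 = 0.050000.
Likelihood ratio for E1 = 0.82/0.37 = 2.2162.
Likelihood ratio for E2 = 0.69/0.29 = 2.3793.
Posterior odds = prior odds × LR₁ × LR₂ = 0.26365.
Posterior probability = odds/(1+odds) = 0.26365/1.2637 = 0.2086.

Posterior probability ≈ 0.2086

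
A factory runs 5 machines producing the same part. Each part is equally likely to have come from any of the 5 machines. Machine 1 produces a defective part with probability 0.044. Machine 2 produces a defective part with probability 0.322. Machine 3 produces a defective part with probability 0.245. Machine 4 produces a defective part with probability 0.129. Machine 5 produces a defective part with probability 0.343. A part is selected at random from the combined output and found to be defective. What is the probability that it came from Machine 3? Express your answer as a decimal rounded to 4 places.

Posterior probability ≈ 0.2262

P(defective|M1) = 0.044; P(defective|M2) = 0.322; P(defective|M3) = 0.245; P(defective|M4) = 0.129; P(defective|M5) = 0.343.
Prior × likelihood for each source: 0.2·0.044=0.008800, 0.2·0.322=0.06440, 0.2·0.245=0.04900, 0.2·0.129=0.02580, 0.2·0.343=0.06860. Summing gives P(defective) = 0.21660.
P(Machine 3 | defective) = 0.04900 / 0.21660 = 0.2262.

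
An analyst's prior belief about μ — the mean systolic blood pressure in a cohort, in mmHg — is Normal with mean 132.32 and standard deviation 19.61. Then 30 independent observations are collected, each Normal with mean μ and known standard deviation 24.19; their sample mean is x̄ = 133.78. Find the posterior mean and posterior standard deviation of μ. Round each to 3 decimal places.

With known σ, the Normal prior is conjugate. Weight on the data is w = (n/σ²)/(n/σ² + 1/τ₀²) = 0.0512684/(0.0512684+0.00260043) = 0.95173.
Posterior mean = w·x̄ + (1−w)·μ₀ = 0.95173·133.78 + 0.048273·132.32 = 133.710. Posterior variance = 1/(0.0512684+0.00260043) = 18.5636, so SD = 4.309.

Posterior mean ≈ 133.710; posterior SD ≈ 4.309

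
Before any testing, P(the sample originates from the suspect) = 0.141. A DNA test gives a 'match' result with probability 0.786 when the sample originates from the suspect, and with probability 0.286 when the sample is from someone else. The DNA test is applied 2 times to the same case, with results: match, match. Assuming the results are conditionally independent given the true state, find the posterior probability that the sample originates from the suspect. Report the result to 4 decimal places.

Let H be the event that the sample originates from the suspect; start with P(H) = 0.141. P('match'|H) = 0.786, P('match'|¬H) = 0.286.
Update on result 1 ('match'): P(H) ← 0.786·0.1410 / (0.786·0.1410 + 0.286·0.8590) = 0.11083/0.35650 = 0.3109.
Update on result 2 ('match'): P(H) ← 0.786·0.3109 / (0.786·0.3109 + 0.286·0.6891) = 0.24435/0.44144 = 0.5535.

Posterior P(H) ≈ 0.5535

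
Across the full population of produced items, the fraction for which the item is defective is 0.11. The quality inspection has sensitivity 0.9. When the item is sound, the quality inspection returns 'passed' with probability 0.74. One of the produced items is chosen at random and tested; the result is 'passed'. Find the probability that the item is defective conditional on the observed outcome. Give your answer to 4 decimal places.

Write H for 'the item is defective'. Prior odds H:¬H = 0.11/0.89 = 0.12360. For the 'passed' outcome, the likelihood ratio is 0.1/0.74 = 0.13514.
Posterior odds = 0.12360 × 0.13514 = 0.016702, so P(H|E) = 0.016702/(1+0.016702) = 0.0164.

P(H | E) ≈ 0.0164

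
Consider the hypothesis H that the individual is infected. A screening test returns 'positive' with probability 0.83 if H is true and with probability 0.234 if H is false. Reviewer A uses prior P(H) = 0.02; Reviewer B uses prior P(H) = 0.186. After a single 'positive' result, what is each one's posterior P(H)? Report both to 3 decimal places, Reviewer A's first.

The likelihood ratio for a 'positive' result is 0.83/0.234 = 3.5470.
Reviewer A: prior odds 0.02/0.98 = 0.020408; posterior odds 0.072388; posterior probability 0.068.
Reviewer B: prior odds 0.186/0.814 = 0.22850; posterior odds 0.81050; posterior probability 0.448.

Reviewer A: 0.068; Reviewer B: 0.448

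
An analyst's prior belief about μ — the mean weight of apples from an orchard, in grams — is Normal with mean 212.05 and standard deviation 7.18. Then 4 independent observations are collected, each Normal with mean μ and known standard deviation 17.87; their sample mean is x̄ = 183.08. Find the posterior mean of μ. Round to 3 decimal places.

With known σ, the Normal prior is conjugate. Weight on the data is w = (n/σ²)/(n/σ² + 1/τ₀²) = 0.0125260/(0.0125260+0.0193977) = 0.39237.
Posterior mean = w·x̄ + (1−w)·μ₀ = 0.39237·183.08 + 0.60763·212.05 = 200.683.

Posterior mean ≈ 200.683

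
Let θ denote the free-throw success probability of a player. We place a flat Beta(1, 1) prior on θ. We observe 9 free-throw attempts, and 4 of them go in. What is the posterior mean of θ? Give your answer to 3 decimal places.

Observing 4 successes and 5 failures updates Beta(1, 1) by adding the success and failure counts to the two shape parameters: α = 1+4 = 5, β = 1+5 = 6.
Posterior mean = α/(α+β) = 5/11 = 0.455.

Posterior mean ≈ 0.455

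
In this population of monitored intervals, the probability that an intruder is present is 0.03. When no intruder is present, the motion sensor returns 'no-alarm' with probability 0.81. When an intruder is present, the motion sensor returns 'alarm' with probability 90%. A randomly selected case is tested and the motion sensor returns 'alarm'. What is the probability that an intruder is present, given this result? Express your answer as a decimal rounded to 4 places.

P(H | E) ≈ 0.1278

Let H be the event that an intruder is present. P(H) = 0.03, so P(¬H) = 0.97. With E the 'alarm' result, P(E|H) = 0.9 and P(E|¬H) = 0.19.
P(E) = 0.9·0.03 + 0.19·0.97 = 0.027000 + 0.18430 = 0.21130.
By Bayes' theorem, P(H|E) = 0.027000 / 0.21130 = 0.1278.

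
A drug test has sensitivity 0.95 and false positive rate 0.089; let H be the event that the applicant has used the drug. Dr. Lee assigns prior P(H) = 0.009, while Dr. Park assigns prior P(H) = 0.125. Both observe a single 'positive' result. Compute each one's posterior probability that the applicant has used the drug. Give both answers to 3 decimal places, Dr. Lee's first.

Dr. Lee: 0.088; Dr. Park: 0.604

P('+'|H) = 0.95, P('+'|¬H) = 0.089.
Dr. Lee: numerator 0.95·0.009 = 0.0085500; evidence = 0.0085500+0.089·0.991 = 0.096749; posterior = 0.088.
Dr. Park: numerator 0.95·0.125 = 0.11875; evidence = 0.11875+0.089·0.875 = 0.19662; posterior = 0.604.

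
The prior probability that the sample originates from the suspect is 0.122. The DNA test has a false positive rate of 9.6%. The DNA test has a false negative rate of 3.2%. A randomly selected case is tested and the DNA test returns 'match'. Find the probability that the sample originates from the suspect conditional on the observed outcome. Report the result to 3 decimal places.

Write H for 'the sample originates from the suspect'. Prior odds H:¬H = 0.122/0.878 = 0.13895. For the 'match' outcome, the likelihood ratio is 0.968/0.096 = 10.083.
Posterior odds = 0.13895 × 10.083 = 1.4011, so P(H|E) = 1.4011/(1+1.4011) = 0.584.

P(H | E) ≈ 0.584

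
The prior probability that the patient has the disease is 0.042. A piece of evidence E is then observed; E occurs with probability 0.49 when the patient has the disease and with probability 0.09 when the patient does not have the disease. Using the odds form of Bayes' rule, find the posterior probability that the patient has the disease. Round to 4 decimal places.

Prior odds = 0.042/(1−0.042) = 0.043841.
Likelihood ratio for E = 0.49/0.09 = 5.4444.
Posterior odds = prior odds × LR = 0.23869.
Posterior probability = odds/(1+odds) = 0.23869/1.2387 = 0.1927.

Posterior probability ≈ 0.1927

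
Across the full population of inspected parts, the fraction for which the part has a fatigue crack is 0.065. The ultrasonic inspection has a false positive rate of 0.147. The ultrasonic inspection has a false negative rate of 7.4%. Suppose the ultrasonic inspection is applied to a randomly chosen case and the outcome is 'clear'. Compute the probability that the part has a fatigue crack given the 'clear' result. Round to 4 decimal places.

Write H for 'the part has a fatigue crack'. Prior odds H:¬H = 0.065/0.935 = 0.069519. For the 'clear' outcome, the likelihood ratio is 0.074/0.853 = 0.086753.
Posterior odds = 0.069519 × 0.086753 = 0.0060309, so P(H|E) = 0.0060309/(1+0.0060309) = 0.0060.

P(H | E) ≈ 0.0060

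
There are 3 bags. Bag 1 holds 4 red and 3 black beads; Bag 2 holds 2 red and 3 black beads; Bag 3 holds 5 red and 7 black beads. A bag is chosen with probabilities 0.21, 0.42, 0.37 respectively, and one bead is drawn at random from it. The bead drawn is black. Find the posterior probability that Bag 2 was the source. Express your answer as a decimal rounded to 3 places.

Posterior probability ≈ 0.452

Tabulate prior·likelihood by source: [1] prior 0.21, lik 0.4286, product 0.09000; [2] prior 0.42, lik 0.6, product 0.2520; [3] prior 0.37, lik 0.5833, product 0.2158.
Normalizing constant = 0.55783; the posterior for Bag 2 is its product over the sum, 0.2520/0.55783 = 0.452.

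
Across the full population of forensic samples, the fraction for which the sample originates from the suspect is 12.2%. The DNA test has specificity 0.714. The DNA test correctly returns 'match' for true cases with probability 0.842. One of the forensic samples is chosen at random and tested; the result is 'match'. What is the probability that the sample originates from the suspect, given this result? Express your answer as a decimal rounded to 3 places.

Let H be the event that the sample originates from the suspect. P(H) = 0.122, so P(¬H) = 0.878. With E the 'match' result, P(E|H) = 0.842 and P(E|¬H) = 0.286.
P(E) = 0.842·0.122 + 0.286·0.878 = 0.10272 + 0.25111 = 0.35383.
By Bayes' theorem, P(H|E) = 0.10272 / 0.35383 = 0.290.

P(H | E) ≈ 0.290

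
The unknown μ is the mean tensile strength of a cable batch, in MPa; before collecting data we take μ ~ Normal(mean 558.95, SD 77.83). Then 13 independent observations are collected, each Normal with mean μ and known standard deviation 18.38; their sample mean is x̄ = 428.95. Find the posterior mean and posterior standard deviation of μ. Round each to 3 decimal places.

Prior precision 1/τ₀² = 1/77.83² = 0.00016508; data precision n/σ² = 13/18.38² = 0.0384815.
Posterior precision = 0.00016508 + 0.0384815 = 0.0386466, giving posterior SD = 1/√0.0386466 = 5.087.
Posterior mean = (0.00016508·558.95 + 0.0384815·428.95) / 0.0386466 = 429.505.

Posterior mean ≈ 429.505; posterior SD ≈ 5.087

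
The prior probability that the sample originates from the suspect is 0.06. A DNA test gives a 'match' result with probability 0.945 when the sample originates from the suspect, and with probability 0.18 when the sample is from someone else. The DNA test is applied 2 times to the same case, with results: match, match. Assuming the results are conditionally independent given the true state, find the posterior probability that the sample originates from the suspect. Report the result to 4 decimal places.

Let H be the event that the sample originates from the suspect; start with P(H) = 0.06. P('match'|H) = 0.945, P('match'|¬H) = 0.18.
Update on result 1 ('match'): P(H) ← 0.945·0.0600 / (0.945·0.0600 + 0.18·0.9400) = 0.056700/0.22590 = 0.2510.
Update on result 2 ('match'): P(H) ← 0.945·0.2510 / (0.945·0.2510 + 0.18·0.7490) = 0.23719/0.37201 = 0.6376.

Posterior P(H) ≈ 0.6376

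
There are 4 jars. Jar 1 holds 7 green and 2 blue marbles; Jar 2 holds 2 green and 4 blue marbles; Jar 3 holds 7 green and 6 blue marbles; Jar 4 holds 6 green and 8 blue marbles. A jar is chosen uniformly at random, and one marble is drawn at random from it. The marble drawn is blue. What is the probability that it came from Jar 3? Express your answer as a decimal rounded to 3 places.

P(blue|Jar 1) = 0.2222; P(blue|Jar 2) = 0.6667; P(blue|Jar 3) = 0.4615; P(blue|Jar 4) = 0.5714.
Prior × likelihood for each source: 0.25·0.2222=0.05556, 0.25·0.6667=0.1667, 0.25·0.4615=0.1154, 0.25·0.5714=0.1429. Summing gives P(blue) = 0.48046.
P(Jar 3 | blue) = 0.1154 / 0.48046 = 0.240.

Posterior probability ≈ 0.240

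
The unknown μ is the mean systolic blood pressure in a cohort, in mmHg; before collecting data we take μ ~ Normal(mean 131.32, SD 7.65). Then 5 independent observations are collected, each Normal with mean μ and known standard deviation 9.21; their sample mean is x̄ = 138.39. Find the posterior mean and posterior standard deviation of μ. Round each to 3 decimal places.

With known σ, the Normal prior is conjugate. Weight on the data is w = (n/σ²)/(n/σ² + 1/τ₀²) = 0.0589455/(0.0589455+0.0170874) = 0.77526.
Posterior mean = w·x̄ + (1−w)·μ₀ = 0.77526·138.39 + 0.22474·131.32 = 136.801. Posterior variance = 1/(0.0589455+0.0170874) = 13.1522, so SD = 3.627.

Posterior mean ≈ 136.801; posterior SD ≈ 3.627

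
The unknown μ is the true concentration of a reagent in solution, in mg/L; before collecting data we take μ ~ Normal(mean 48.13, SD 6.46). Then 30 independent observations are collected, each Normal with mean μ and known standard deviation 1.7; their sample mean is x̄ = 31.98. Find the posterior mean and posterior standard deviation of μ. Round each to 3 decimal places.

Prior precision 1/τ₀² = 1/6.46² = 0.0239627; data precision n/σ² = 30/1.7² = 10.3806.
Posterior precision = 0.0239627 + 10.3806 = 10.4046, giving posterior SD = 1/√10.4046 = 0.310.
Posterior mean = (0.0239627·48.13 + 10.3806·31.98) / 10.4046 = 32.017.

Posterior mean ≈ 32.017; posterior SD ≈ 0.310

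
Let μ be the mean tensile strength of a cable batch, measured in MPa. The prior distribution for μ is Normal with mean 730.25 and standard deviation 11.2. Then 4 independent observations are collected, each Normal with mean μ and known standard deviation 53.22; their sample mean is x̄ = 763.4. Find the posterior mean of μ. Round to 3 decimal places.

Posterior mean ≈ 735.239

Prior precision 1/τ₀² = 1/11.2² = 0.00797194; data precision n/σ² = 4/53.22² = 0.00141225.
Posterior precision = 0.00797194 + 0.00141225 = 0.00938418.
Posterior mean = (0.00797194·730.25 + 0.00141225·763.4) / 0.00938418 = 735.239.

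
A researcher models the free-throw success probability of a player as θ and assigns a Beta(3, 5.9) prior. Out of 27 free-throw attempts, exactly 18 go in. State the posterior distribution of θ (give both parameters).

Observing 18 successes and 9 failures updates Beta(3, 5.9) by adding the success and failure counts to the two shape parameters: α = 3+18 = 21, β = 5.9+9 = 14.9.

Posterior: Beta(21, 14.9)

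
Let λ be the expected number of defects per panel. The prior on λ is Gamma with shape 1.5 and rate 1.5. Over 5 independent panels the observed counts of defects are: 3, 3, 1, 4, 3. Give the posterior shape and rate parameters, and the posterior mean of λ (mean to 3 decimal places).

Posterior: Gamma(shape=15.5, rate=6.5); mean ≈ 2.385

The Poisson likelihood adds the total count to the shape and the number of exposure periods to the rate. Here ∑xᵢ = 14 and n = 5, so shape 1.5→15.5 and rate 1.5→6.5.
E[λ | data] = 15.5/6.5 = 2.385.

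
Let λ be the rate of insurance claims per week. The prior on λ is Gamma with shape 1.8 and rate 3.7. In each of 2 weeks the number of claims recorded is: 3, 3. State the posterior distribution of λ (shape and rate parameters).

Posterior: Gamma(shape=7.8, rate=5.7)

Total count ∑xᵢ = 6 over n = 2 weeks.
Gamma is conjugate to the Poisson likelihood: posterior is Gamma(shape = 1.8+6 = 7.8, rate = 3.7+2 = 5.7).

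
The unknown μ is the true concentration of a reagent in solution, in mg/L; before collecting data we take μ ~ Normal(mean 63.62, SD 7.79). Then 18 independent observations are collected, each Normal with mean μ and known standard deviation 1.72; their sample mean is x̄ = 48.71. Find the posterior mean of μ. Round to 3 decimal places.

Posterior mean ≈ 48.750

Prior precision 1/τ₀² = 1/7.79² = 0.0164788; data precision n/σ² = 18/1.72² = 6.08437.
Posterior precision = 0.0164788 + 6.08437 = 6.10085.
Posterior mean = (0.0164788·63.62 + 6.08437·48.71) / 6.10085 = 48.750.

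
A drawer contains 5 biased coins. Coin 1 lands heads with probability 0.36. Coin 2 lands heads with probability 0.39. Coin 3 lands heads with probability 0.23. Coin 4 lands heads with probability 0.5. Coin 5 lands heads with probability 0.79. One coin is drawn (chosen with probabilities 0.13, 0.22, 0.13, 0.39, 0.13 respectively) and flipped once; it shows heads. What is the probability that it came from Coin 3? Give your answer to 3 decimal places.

P(heads|C1) = 0.36; P(heads|C2) = 0.39; P(heads|C3) = 0.23; P(heads|C4) = 0.5; P(heads|C5) = 0.79.
Prior × likelihood for each source: 0.13·0.36=0.04680, 0.22·0.39=0.08580, 0.13·0.23=0.02990, 0.39·0.5=0.1950, 0.13·0.79=0.1027. Summing gives P(heads) = 0.46020.
P(Coin 3 | heads) = 0.02990 / 0.46020 = 0.065.

Posterior probability ≈ 0.065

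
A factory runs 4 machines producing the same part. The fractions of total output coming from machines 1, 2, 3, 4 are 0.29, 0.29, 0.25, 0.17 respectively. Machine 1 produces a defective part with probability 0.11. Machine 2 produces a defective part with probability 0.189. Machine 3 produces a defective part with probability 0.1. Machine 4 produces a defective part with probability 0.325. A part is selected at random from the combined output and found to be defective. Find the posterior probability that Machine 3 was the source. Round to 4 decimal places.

Posterior probability ≈ 0.1497

P(defective|M1) = 0.11; P(defective|M2) = 0.189; P(defective|M3) = 0.1; P(defective|M4) = 0.325.
Prior × likelihood for each source: 0.29·0.11=0.03190, 0.29·0.189=0.05481, 0.25·0.1=0.02500, 0.17·0.325=0.05525. Summing gives P(defective) = 0.16696.
P(Machine 3 | defective) = 0.02500 / 0.16696 = 0.1497.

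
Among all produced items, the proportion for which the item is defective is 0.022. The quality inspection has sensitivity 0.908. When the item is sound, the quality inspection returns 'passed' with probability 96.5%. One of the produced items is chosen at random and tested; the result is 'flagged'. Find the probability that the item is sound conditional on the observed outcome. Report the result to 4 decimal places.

P(¬H | E) ≈ 0.6315

Let H be the event that the item is defective. P(H) = 0.022, so P(¬H) = 0.978. With E the 'flagged' result, P(E|H) = 0.908 and P(E|¬H) = 0.035.
P(E) = 0.908·0.022 + 0.035·0.978 = 0.019976 + 0.034230 = 0.054206.
By Bayes' theorem, P(H|E) = 0.019976 / 0.054206 = 0.3685. Hence P(¬H|E) = 1 − 0.3685 = 0.6315.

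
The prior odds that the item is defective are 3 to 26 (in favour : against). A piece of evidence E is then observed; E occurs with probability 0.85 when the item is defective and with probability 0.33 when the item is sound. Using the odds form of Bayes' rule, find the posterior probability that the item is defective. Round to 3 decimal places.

Prior odds = 3/26 = 0.11538. In log-odds, ln(0.11538) = -2.1595.
Add log likelihood ratio: ln(2.5758) = 0.94614.
Posterior log-odds = -1.2133, so posterior odds = exp(-1.2133) = 0.29720. Converting, P(H|E) = 0.29720/1.2972 = 0.229.

Posterior probability ≈ 0.229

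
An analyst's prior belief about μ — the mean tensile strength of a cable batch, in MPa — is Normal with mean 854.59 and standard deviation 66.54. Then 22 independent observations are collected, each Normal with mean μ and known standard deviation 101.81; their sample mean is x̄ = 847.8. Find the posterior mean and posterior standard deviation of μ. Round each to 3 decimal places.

Posterior mean ≈ 848.453; posterior SD ≈ 20.636

With known σ, the Normal prior is conjugate. Weight on the data is w = (n/σ²)/(n/σ² + 1/τ₀²) = 0.00212247/(0.00212247+0.00022586) = 0.90382.
Posterior mean = w·x̄ + (1−w)·μ₀ = 0.90382·847.8 + 0.096178·854.59 = 848.453. Posterior variance = 1/(0.00212247+0.00022586) = 425.835, so SD = 20.636.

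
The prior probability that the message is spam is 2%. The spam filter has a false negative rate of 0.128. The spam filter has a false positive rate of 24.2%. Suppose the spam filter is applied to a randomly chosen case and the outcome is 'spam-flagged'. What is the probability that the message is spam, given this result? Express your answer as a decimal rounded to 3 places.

Write H for 'the message is spam'. Prior odds H:¬H = 0.02/0.98 = 0.020408. For the 'spam-flagged' outcome, the likelihood ratio is 0.872/0.242 = 3.6033.
Posterior odds = 0.020408 × 3.6033 = 0.073537, so P(H|E) = 0.073537/(1+0.073537) = 0.068.

P(H | E) ≈ 0.068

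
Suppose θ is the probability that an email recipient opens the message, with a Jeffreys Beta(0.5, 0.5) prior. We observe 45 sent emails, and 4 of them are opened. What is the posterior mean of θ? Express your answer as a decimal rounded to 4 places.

Observing 4 successes and 41 failures updates Beta(0.5, 0.5) by adding the success and failure counts to the two shape parameters: α = 0.5+4 = 4.5, β = 0.5+41 = 41.5.
Posterior mean = α/(α+β) = 4.5/46 = 0.0978.

Posterior mean ≈ 0.0978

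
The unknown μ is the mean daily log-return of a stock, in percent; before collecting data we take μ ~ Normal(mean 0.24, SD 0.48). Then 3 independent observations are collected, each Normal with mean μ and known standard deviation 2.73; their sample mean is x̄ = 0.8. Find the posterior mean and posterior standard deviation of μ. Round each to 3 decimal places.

Posterior mean ≈ 0.288; posterior SD ≈ 0.459

With known σ, the Normal prior is conjugate. Weight on the data is w = (n/σ²)/(n/σ² + 1/τ₀²) = 0.402528/(0.402528+4.34028) = 0.084871.
Posterior mean = w·x̄ + (1−w)·μ₀ = 0.084871·0.8 + 0.91513·0.24 = 0.288. Posterior variance = 1/(0.402528+4.34028) = 0.210846, so SD = 0.459.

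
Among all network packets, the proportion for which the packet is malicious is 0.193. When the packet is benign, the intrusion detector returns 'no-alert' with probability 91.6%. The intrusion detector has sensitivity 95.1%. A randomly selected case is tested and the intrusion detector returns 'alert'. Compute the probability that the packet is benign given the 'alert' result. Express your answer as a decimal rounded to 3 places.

P(¬H | E) ≈ 0.270

Let H be the event that the packet is malicious. P(H) = 0.193, so P(¬H) = 0.807. With E the 'alert' result, P(E|H) = 0.951 and P(E|¬H) = 0.084.
P(E) = 0.951·0.193 + 0.084·0.807 = 0.18354 + 0.067788 = 0.25133.
By Bayes' theorem, P(H|E) = 0.18354 / 0.25133 = 0.730. Hence P(¬H|E) = 1 − 0.730 = 0.270.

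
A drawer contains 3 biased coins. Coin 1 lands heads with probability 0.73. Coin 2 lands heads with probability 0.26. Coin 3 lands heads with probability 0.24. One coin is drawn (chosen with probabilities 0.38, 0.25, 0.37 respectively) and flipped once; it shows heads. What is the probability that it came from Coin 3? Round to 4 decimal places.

Tabulate prior·likelihood by source: [1] prior 0.38, lik 0.73, product 0.2774; [2] prior 0.25, lik 0.26, product 0.06500; [3] prior 0.37, lik 0.24, product 0.08880.
Normalizing constant = 0.43120; the posterior for Coin 3 is its product over the sum, 0.08880/0.43120 = 0.2059.

Posterior probability ≈ 0.2059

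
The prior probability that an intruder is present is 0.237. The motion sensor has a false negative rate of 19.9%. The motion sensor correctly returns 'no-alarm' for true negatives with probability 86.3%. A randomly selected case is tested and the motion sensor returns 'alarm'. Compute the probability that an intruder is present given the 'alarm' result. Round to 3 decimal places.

P(H | E) ≈ 0.645

Write H for 'an intruder is present'. Prior odds H:¬H = 0.237/0.763 = 0.31062. For the 'alarm' outcome, the likelihood ratio is 0.801/0.137 = 5.8467.
Posterior odds = 0.31062 × 5.8467 = 1.8161, so P(H|E) = 1.8161/(1+1.8161) = 0.645.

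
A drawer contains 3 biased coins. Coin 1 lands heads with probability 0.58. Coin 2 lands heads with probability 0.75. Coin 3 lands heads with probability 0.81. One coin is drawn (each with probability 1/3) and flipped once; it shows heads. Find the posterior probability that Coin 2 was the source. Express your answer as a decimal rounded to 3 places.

Posterior probability ≈ 0.350

Tabulate prior·likelihood by source: [1] prior 0.333333, lik 0.58, product 0.1933; [2] prior 0.333333, lik 0.75, product 0.2500; [3] prior 0.333333, lik 0.81, product 0.2700.
Normalizing constant = 0.71333; the posterior for Coin 2 is its product over the sum, 0.2500/0.71333 = 0.350.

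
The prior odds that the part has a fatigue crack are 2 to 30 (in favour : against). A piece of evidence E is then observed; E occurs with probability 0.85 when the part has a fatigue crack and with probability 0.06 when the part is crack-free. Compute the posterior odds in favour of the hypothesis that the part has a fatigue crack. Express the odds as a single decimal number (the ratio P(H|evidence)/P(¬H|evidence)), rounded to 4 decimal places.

Posterior odds ≈ 0.9444

Prior odds = 2/30 = 0.066667.
Likelihood ratio for E = 0.85/0.06 = 14.167.
Posterior odds = prior odds × LR = 0.94444.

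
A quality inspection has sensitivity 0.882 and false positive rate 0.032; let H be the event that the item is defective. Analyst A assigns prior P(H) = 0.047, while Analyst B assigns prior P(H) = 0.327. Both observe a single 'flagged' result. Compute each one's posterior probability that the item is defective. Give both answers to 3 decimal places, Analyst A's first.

The likelihood ratio for a 'flagged' result is 0.882/0.032 = 27.562.
Analyst A: prior odds 0.047/0.953 = 0.049318; posterior odds 1.3593; posterior probability 0.576.
Analyst B: prior odds 0.327/0.673 = 0.48588; posterior odds 13.392; posterior probability 0.931.

Analyst A: 0.576; Analyst B: 0.931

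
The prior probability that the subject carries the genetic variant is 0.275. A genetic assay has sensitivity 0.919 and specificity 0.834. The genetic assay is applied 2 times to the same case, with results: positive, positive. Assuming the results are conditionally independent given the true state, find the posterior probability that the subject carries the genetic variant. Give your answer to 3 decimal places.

Posterior P(H) ≈ 0.921

With H the event that the subject carries the genetic variant, the joint likelihood of the observed sequence is P(data|H) = 0.919·0.919 = 0.84456 and P(data|¬H) = 0.166·0.166 = 0.027556.
Bayes: P(H|data) = 0.275·0.84456 / (0.275·0.84456 + 0.725·0.027556) = 0.23225/0.25223 = 0.9208.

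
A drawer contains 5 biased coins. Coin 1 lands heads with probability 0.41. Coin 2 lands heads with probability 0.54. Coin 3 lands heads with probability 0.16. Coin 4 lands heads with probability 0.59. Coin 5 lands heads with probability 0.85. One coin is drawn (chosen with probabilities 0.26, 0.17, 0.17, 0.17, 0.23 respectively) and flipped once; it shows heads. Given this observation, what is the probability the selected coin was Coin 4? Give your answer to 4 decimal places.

Posterior probability ≈ 0.1924

P(heads|C1) = 0.41; P(heads|C2) = 0.54; P(heads|C3) = 0.16; P(heads|C4) = 0.59; P(heads|C5) = 0.85.
Prior × likelihood for each source: 0.26·0.41=0.1066, 0.17·0.54=0.09180, 0.17·0.16=0.02720, 0.17·0.59=0.1003, 0.23·0.85=0.1955. Summing gives P(heads) = 0.52140.
P(Coin 4 | heads) = 0.1003 / 0.52140 = 0.1924.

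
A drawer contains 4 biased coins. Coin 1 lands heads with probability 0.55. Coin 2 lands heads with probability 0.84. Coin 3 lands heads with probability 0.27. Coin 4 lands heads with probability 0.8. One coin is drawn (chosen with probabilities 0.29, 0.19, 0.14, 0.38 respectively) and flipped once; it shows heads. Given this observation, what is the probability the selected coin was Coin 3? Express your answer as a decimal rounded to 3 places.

Tabulate prior·likelihood by source: [1] prior 0.29, lik 0.55, product 0.1595; [2] prior 0.19, lik 0.84, product 0.1596; [3] prior 0.14, lik 0.27, product 0.03780; [4] prior 0.38, lik 0.8, product 0.3040.
Normalizing constant = 0.66090; the posterior for Coin 3 is its product over the sum, 0.03780/0.66090 = 0.057.

Posterior probability ≈ 0.057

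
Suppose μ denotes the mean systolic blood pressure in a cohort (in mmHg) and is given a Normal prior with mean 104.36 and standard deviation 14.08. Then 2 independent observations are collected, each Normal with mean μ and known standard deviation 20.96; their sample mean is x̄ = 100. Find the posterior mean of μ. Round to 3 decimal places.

Prior precision 1/τ₀² = 1/14.08² = 0.00504423; data precision n/σ² = 2/20.96² = 0.00455247.
Posterior precision = 0.00504423 + 0.00455247 = 0.00959670.
Posterior mean = (0.00504423·104.36 + 0.00455247·100) / 0.00959670 = 102.292.

Posterior mean ≈ 102.292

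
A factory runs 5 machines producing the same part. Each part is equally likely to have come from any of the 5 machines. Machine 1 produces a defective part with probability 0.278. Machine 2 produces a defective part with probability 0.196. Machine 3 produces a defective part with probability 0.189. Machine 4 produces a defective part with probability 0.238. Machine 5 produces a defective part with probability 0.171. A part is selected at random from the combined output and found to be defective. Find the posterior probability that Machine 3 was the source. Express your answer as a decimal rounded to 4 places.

Tabulate prior·likelihood by source: [1] prior 0.2, lik 0.278, product 0.05560; [2] prior 0.2, lik 0.196, product 0.03920; [3] prior 0.2, lik 0.189, product 0.03780; [4] prior 0.2, lik 0.238, product 0.04760; [5] prior 0.2, lik 0.171, product 0.03420.
Normalizing constant = 0.21440; the posterior for Machine 3 is its product over the sum, 0.03780/0.21440 = 0.1763.

Posterior probability ≈ 0.1763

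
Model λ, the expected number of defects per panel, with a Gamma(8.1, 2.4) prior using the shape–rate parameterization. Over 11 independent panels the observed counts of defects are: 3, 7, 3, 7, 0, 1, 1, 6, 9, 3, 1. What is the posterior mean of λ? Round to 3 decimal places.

Posterior mean ≈ 3.664

The Poisson likelihood adds the total count to the shape and the number of exposure periods to the rate. Here ∑xᵢ = 41 and n = 11, so shape 8.1→49.1 and rate 2.4→13.4.
Posterior mean = shape/rate = 49.1/13.4 = 3.664.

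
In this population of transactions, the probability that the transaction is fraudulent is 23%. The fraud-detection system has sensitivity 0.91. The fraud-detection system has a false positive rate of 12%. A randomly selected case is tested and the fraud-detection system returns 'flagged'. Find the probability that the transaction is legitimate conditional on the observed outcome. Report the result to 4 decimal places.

Let H be the event that the transaction is fraudulent. P(H) = 0.23, so P(¬H) = 0.77. With E the 'flagged' result, P(E|H) = 0.91 and P(E|¬H) = 0.12.
P(E) = 0.91·0.23 + 0.12·0.77 = 0.20930 + 0.092400 = 0.30170.
By Bayes' theorem, P(H|E) = 0.20930 / 0.30170 = 0.6937. Hence P(¬H|E) = 1 − 0.6937 = 0.3063.

P(¬H | E) ≈ 0.3063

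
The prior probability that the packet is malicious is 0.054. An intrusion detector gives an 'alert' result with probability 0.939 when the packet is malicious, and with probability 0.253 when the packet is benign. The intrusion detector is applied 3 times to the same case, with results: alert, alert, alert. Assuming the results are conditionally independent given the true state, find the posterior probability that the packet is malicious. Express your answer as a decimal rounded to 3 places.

Posterior P(H) ≈ 0.745

With H the event that the packet is malicious, the joint likelihood of the observed sequence is P(data|H) = 0.939·0.939·0.939 = 0.82794 and P(data|¬H) = 0.253·0.253·0.253 = 0.016194.
Bayes: P(H|data) = 0.054·0.82794 / (0.054·0.82794 + 0.946·0.016194) = 0.044709/0.060028 = 0.7448.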